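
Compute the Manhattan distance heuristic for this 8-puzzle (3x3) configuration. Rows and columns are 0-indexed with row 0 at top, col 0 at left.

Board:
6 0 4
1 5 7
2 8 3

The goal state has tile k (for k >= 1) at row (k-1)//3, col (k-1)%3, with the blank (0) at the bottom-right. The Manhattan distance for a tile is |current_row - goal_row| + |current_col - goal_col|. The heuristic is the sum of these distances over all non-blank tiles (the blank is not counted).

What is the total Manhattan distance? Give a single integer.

Answer: 15

Derivation:
Tile 6: at (0,0), goal (1,2), distance |0-1|+|0-2| = 3
Tile 4: at (0,2), goal (1,0), distance |0-1|+|2-0| = 3
Tile 1: at (1,0), goal (0,0), distance |1-0|+|0-0| = 1
Tile 5: at (1,1), goal (1,1), distance |1-1|+|1-1| = 0
Tile 7: at (1,2), goal (2,0), distance |1-2|+|2-0| = 3
Tile 2: at (2,0), goal (0,1), distance |2-0|+|0-1| = 3
Tile 8: at (2,1), goal (2,1), distance |2-2|+|1-1| = 0
Tile 3: at (2,2), goal (0,2), distance |2-0|+|2-2| = 2
Sum: 3 + 3 + 1 + 0 + 3 + 3 + 0 + 2 = 15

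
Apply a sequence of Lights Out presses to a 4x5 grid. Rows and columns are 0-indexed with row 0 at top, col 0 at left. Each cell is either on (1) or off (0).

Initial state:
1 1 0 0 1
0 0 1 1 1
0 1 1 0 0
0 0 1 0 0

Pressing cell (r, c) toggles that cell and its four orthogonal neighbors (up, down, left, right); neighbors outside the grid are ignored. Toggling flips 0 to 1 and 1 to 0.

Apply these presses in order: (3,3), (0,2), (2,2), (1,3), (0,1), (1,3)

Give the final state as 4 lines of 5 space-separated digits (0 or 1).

After press 1 at (3,3):
1 1 0 0 1
0 0 1 1 1
0 1 1 1 0
0 0 0 1 1

After press 2 at (0,2):
1 0 1 1 1
0 0 0 1 1
0 1 1 1 0
0 0 0 1 1

After press 3 at (2,2):
1 0 1 1 1
0 0 1 1 1
0 0 0 0 0
0 0 1 1 1

After press 4 at (1,3):
1 0 1 0 1
0 0 0 0 0
0 0 0 1 0
0 0 1 1 1

After press 5 at (0,1):
0 1 0 0 1
0 1 0 0 0
0 0 0 1 0
0 0 1 1 1

After press 6 at (1,3):
0 1 0 1 1
0 1 1 1 1
0 0 0 0 0
0 0 1 1 1

Answer: 0 1 0 1 1
0 1 1 1 1
0 0 0 0 0
0 0 1 1 1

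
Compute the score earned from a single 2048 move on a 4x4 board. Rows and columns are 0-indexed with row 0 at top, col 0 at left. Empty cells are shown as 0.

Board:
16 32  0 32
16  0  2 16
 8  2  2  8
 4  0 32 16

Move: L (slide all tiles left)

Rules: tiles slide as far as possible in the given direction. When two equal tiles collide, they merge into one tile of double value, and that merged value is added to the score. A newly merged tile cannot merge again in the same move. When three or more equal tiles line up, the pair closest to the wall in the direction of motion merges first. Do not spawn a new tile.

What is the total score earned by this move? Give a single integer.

Slide left:
row 0: [16, 32, 0, 32] -> [16, 64, 0, 0]  score +64 (running 64)
row 1: [16, 0, 2, 16] -> [16, 2, 16, 0]  score +0 (running 64)
row 2: [8, 2, 2, 8] -> [8, 4, 8, 0]  score +4 (running 68)
row 3: [4, 0, 32, 16] -> [4, 32, 16, 0]  score +0 (running 68)
Board after move:
16 64  0  0
16  2 16  0
 8  4  8  0
 4 32 16  0

Answer: 68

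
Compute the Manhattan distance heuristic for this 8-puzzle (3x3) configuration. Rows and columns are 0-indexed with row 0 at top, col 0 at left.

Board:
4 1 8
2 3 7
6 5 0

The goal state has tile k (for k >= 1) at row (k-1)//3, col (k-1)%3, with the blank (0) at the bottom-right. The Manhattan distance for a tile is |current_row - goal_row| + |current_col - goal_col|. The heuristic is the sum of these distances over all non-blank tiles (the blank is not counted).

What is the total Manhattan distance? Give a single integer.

Answer: 16

Derivation:
Tile 4: at (0,0), goal (1,0), distance |0-1|+|0-0| = 1
Tile 1: at (0,1), goal (0,0), distance |0-0|+|1-0| = 1
Tile 8: at (0,2), goal (2,1), distance |0-2|+|2-1| = 3
Tile 2: at (1,0), goal (0,1), distance |1-0|+|0-1| = 2
Tile 3: at (1,1), goal (0,2), distance |1-0|+|1-2| = 2
Tile 7: at (1,2), goal (2,0), distance |1-2|+|2-0| = 3
Tile 6: at (2,0), goal (1,2), distance |2-1|+|0-2| = 3
Tile 5: at (2,1), goal (1,1), distance |2-1|+|1-1| = 1
Sum: 1 + 1 + 3 + 2 + 2 + 3 + 3 + 1 = 16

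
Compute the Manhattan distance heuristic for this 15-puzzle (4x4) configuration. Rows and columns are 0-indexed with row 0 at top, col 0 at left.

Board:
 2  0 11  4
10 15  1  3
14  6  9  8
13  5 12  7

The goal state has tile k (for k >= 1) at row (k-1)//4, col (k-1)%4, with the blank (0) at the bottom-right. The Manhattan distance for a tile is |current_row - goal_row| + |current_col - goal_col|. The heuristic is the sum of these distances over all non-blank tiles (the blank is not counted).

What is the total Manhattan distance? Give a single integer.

Tile 2: at (0,0), goal (0,1), distance |0-0|+|0-1| = 1
Tile 11: at (0,2), goal (2,2), distance |0-2|+|2-2| = 2
Tile 4: at (0,3), goal (0,3), distance |0-0|+|3-3| = 0
Tile 10: at (1,0), goal (2,1), distance |1-2|+|0-1| = 2
Tile 15: at (1,1), goal (3,2), distance |1-3|+|1-2| = 3
Tile 1: at (1,2), goal (0,0), distance |1-0|+|2-0| = 3
Tile 3: at (1,3), goal (0,2), distance |1-0|+|3-2| = 2
Tile 14: at (2,0), goal (3,1), distance |2-3|+|0-1| = 2
Tile 6: at (2,1), goal (1,1), distance |2-1|+|1-1| = 1
Tile 9: at (2,2), goal (2,0), distance |2-2|+|2-0| = 2
Tile 8: at (2,3), goal (1,3), distance |2-1|+|3-3| = 1
Tile 13: at (3,0), goal (3,0), distance |3-3|+|0-0| = 0
Tile 5: at (3,1), goal (1,0), distance |3-1|+|1-0| = 3
Tile 12: at (3,2), goal (2,3), distance |3-2|+|2-3| = 2
Tile 7: at (3,3), goal (1,2), distance |3-1|+|3-2| = 3
Sum: 1 + 2 + 0 + 2 + 3 + 3 + 2 + 2 + 1 + 2 + 1 + 0 + 3 + 2 + 3 = 27

Answer: 27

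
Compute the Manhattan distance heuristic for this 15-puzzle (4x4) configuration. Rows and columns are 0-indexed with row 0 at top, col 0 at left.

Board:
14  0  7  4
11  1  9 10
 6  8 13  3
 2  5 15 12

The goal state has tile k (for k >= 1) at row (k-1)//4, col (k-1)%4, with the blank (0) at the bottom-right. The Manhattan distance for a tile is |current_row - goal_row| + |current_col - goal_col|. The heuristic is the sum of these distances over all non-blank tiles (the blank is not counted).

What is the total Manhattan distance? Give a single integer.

Answer: 35

Derivation:
Tile 14: at (0,0), goal (3,1), distance |0-3|+|0-1| = 4
Tile 7: at (0,2), goal (1,2), distance |0-1|+|2-2| = 1
Tile 4: at (0,3), goal (0,3), distance |0-0|+|3-3| = 0
Tile 11: at (1,0), goal (2,2), distance |1-2|+|0-2| = 3
Tile 1: at (1,1), goal (0,0), distance |1-0|+|1-0| = 2
Tile 9: at (1,2), goal (2,0), distance |1-2|+|2-0| = 3
Tile 10: at (1,3), goal (2,1), distance |1-2|+|3-1| = 3
Tile 6: at (2,0), goal (1,1), distance |2-1|+|0-1| = 2
Tile 8: at (2,1), goal (1,3), distance |2-1|+|1-3| = 3
Tile 13: at (2,2), goal (3,0), distance |2-3|+|2-0| = 3
Tile 3: at (2,3), goal (0,2), distance |2-0|+|3-2| = 3
Tile 2: at (3,0), goal (0,1), distance |3-0|+|0-1| = 4
Tile 5: at (3,1), goal (1,0), distance |3-1|+|1-0| = 3
Tile 15: at (3,2), goal (3,2), distance |3-3|+|2-2| = 0
Tile 12: at (3,3), goal (2,3), distance |3-2|+|3-3| = 1
Sum: 4 + 1 + 0 + 3 + 2 + 3 + 3 + 2 + 3 + 3 + 3 + 4 + 3 + 0 + 1 = 35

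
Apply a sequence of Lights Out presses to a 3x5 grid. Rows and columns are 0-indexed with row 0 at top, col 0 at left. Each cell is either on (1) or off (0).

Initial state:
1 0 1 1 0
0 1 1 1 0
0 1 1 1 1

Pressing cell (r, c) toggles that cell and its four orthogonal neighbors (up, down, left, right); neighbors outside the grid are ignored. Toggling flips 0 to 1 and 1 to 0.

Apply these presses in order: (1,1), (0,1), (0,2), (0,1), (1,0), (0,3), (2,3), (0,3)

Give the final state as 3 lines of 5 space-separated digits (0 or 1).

Answer: 0 0 0 0 0
0 1 1 0 0
1 0 0 0 0

Derivation:
After press 1 at (1,1):
1 1 1 1 0
1 0 0 1 0
0 0 1 1 1

After press 2 at (0,1):
0 0 0 1 0
1 1 0 1 0
0 0 1 1 1

After press 3 at (0,2):
0 1 1 0 0
1 1 1 1 0
0 0 1 1 1

After press 4 at (0,1):
1 0 0 0 0
1 0 1 1 0
0 0 1 1 1

After press 5 at (1,0):
0 0 0 0 0
0 1 1 1 0
1 0 1 1 1

After press 6 at (0,3):
0 0 1 1 1
0 1 1 0 0
1 0 1 1 1

After press 7 at (2,3):
0 0 1 1 1
0 1 1 1 0
1 0 0 0 0

After press 8 at (0,3):
0 0 0 0 0
0 1 1 0 0
1 0 0 0 0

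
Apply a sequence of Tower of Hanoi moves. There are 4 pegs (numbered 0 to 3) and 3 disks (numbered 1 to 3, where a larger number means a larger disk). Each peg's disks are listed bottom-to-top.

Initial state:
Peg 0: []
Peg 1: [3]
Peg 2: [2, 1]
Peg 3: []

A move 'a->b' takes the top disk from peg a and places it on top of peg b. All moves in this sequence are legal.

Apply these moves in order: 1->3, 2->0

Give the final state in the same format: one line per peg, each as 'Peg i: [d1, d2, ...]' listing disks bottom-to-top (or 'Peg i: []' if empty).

Answer: Peg 0: [1]
Peg 1: []
Peg 2: [2]
Peg 3: [3]

Derivation:
After move 1 (1->3):
Peg 0: []
Peg 1: []
Peg 2: [2, 1]
Peg 3: [3]

After move 2 (2->0):
Peg 0: [1]
Peg 1: []
Peg 2: [2]
Peg 3: [3]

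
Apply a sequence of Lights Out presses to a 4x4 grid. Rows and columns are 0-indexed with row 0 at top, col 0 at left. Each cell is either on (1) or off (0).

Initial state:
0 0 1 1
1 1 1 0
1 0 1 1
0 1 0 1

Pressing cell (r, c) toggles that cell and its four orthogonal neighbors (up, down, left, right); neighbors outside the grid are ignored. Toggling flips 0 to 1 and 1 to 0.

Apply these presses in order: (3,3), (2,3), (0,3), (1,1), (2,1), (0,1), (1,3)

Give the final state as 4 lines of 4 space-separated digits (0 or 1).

After press 1 at (3,3):
0 0 1 1
1 1 1 0
1 0 1 0
0 1 1 0

After press 2 at (2,3):
0 0 1 1
1 1 1 1
1 0 0 1
0 1 1 1

After press 3 at (0,3):
0 0 0 0
1 1 1 0
1 0 0 1
0 1 1 1

After press 4 at (1,1):
0 1 0 0
0 0 0 0
1 1 0 1
0 1 1 1

After press 5 at (2,1):
0 1 0 0
0 1 0 0
0 0 1 1
0 0 1 1

After press 6 at (0,1):
1 0 1 0
0 0 0 0
0 0 1 1
0 0 1 1

After press 7 at (1,3):
1 0 1 1
0 0 1 1
0 0 1 0
0 0 1 1

Answer: 1 0 1 1
0 0 1 1
0 0 1 0
0 0 1 1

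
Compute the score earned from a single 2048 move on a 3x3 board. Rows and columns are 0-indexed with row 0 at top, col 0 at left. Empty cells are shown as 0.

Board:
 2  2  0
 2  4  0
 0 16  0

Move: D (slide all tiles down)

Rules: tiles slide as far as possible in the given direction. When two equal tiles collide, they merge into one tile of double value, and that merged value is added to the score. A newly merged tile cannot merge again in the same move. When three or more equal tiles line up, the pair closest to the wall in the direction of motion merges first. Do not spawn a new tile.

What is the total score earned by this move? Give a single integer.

Slide down:
col 0: [2, 2, 0] -> [0, 0, 4]  score +4 (running 4)
col 1: [2, 4, 16] -> [2, 4, 16]  score +0 (running 4)
col 2: [0, 0, 0] -> [0, 0, 0]  score +0 (running 4)
Board after move:
 0  2  0
 0  4  0
 4 16  0

Answer: 4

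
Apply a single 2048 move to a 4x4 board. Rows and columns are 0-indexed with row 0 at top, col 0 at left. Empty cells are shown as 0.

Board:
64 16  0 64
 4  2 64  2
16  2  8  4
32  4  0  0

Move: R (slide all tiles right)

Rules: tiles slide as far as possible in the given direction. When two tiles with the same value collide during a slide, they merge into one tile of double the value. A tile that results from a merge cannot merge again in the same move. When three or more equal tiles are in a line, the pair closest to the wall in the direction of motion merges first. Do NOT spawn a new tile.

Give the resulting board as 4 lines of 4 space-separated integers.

Slide right:
row 0: [64, 16, 0, 64] -> [0, 64, 16, 64]
row 1: [4, 2, 64, 2] -> [4, 2, 64, 2]
row 2: [16, 2, 8, 4] -> [16, 2, 8, 4]
row 3: [32, 4, 0, 0] -> [0, 0, 32, 4]

Answer:  0 64 16 64
 4  2 64  2
16  2  8  4
 0  0 32  4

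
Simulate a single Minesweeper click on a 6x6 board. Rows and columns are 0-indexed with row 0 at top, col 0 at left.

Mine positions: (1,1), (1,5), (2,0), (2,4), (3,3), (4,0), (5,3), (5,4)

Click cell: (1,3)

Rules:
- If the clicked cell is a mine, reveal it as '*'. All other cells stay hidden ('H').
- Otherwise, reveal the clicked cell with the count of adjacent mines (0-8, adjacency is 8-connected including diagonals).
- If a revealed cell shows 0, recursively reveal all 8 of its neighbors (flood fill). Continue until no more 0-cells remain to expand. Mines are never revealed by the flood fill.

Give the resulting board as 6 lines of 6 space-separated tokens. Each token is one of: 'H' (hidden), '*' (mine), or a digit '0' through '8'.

H H H H H H
H H H 1 H H
H H H H H H
H H H H H H
H H H H H H
H H H H H H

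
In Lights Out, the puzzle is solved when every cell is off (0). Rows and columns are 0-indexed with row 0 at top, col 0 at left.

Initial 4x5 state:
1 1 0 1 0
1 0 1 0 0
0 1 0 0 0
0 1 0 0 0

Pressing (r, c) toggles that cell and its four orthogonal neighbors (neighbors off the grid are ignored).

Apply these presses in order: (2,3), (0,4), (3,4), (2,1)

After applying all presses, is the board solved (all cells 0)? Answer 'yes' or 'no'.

After press 1 at (2,3):
1 1 0 1 0
1 0 1 1 0
0 1 1 1 1
0 1 0 1 0

After press 2 at (0,4):
1 1 0 0 1
1 0 1 1 1
0 1 1 1 1
0 1 0 1 0

After press 3 at (3,4):
1 1 0 0 1
1 0 1 1 1
0 1 1 1 0
0 1 0 0 1

After press 4 at (2,1):
1 1 0 0 1
1 1 1 1 1
1 0 0 1 0
0 0 0 0 1

Lights still on: 11

Answer: no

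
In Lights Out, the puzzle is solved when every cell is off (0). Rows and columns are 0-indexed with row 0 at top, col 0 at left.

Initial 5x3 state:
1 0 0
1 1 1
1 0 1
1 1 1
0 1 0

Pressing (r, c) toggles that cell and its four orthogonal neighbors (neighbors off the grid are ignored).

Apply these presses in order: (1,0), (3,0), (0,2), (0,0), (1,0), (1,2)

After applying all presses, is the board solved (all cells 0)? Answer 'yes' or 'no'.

After press 1 at (1,0):
0 0 0
0 0 1
0 0 1
1 1 1
0 1 0

After press 2 at (3,0):
0 0 0
0 0 1
1 0 1
0 0 1
1 1 0

After press 3 at (0,2):
0 1 1
0 0 0
1 0 1
0 0 1
1 1 0

After press 4 at (0,0):
1 0 1
1 0 0
1 0 1
0 0 1
1 1 0

After press 5 at (1,0):
0 0 1
0 1 0
0 0 1
0 0 1
1 1 0

After press 6 at (1,2):
0 0 0
0 0 1
0 0 0
0 0 1
1 1 0

Lights still on: 4

Answer: no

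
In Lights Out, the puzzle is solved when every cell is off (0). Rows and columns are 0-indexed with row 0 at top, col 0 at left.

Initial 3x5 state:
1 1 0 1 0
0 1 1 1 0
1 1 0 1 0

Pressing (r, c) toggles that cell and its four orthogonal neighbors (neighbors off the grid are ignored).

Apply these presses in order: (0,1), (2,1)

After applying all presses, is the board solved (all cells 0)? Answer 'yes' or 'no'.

After press 1 at (0,1):
0 0 1 1 0
0 0 1 1 0
1 1 0 1 0

After press 2 at (2,1):
0 0 1 1 0
0 1 1 1 0
0 0 1 1 0

Lights still on: 7

Answer: no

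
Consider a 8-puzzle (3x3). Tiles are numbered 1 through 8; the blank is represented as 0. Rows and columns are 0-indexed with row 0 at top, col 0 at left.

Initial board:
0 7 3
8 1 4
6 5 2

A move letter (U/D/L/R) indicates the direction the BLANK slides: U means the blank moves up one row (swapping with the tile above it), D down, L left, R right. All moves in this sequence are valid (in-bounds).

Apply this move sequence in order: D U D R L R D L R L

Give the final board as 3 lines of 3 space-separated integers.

Answer: 8 7 3
1 5 4
0 6 2

Derivation:
After move 1 (D):
8 7 3
0 1 4
6 5 2

After move 2 (U):
0 7 3
8 1 4
6 5 2

After move 3 (D):
8 7 3
0 1 4
6 5 2

After move 4 (R):
8 7 3
1 0 4
6 5 2

After move 5 (L):
8 7 3
0 1 4
6 5 2

After move 6 (R):
8 7 3
1 0 4
6 5 2

After move 7 (D):
8 7 3
1 5 4
6 0 2

After move 8 (L):
8 7 3
1 5 4
0 6 2

After move 9 (R):
8 7 3
1 5 4
6 0 2

After move 10 (L):
8 7 3
1 5 4
0 6 2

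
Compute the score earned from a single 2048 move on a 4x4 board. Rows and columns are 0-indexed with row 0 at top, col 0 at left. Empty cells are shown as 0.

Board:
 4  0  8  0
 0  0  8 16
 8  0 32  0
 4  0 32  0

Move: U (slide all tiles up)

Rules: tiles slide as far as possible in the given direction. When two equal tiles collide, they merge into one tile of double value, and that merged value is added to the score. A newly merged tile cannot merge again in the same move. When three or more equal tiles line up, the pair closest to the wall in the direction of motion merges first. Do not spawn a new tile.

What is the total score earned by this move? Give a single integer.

Slide up:
col 0: [4, 0, 8, 4] -> [4, 8, 4, 0]  score +0 (running 0)
col 1: [0, 0, 0, 0] -> [0, 0, 0, 0]  score +0 (running 0)
col 2: [8, 8, 32, 32] -> [16, 64, 0, 0]  score +80 (running 80)
col 3: [0, 16, 0, 0] -> [16, 0, 0, 0]  score +0 (running 80)
Board after move:
 4  0 16 16
 8  0 64  0
 4  0  0  0
 0  0  0  0

Answer: 80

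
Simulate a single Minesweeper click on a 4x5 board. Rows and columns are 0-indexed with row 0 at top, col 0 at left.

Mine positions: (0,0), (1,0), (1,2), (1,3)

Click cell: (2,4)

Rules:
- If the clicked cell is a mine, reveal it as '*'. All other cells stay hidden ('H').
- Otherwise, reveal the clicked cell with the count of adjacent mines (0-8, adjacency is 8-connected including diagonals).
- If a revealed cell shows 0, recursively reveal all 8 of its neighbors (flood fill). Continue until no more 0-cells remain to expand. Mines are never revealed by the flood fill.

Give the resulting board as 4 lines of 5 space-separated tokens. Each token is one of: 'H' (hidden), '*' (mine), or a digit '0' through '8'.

H H H H H
H H H H H
H H H H 1
H H H H H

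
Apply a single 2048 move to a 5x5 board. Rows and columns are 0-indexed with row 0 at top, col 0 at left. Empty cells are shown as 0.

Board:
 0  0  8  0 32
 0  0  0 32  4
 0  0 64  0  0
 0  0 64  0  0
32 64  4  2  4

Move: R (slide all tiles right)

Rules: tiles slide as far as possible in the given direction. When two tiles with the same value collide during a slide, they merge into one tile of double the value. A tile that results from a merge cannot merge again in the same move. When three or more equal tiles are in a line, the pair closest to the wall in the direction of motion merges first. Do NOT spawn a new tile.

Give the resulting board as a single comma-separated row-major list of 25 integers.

Slide right:
row 0: [0, 0, 8, 0, 32] -> [0, 0, 0, 8, 32]
row 1: [0, 0, 0, 32, 4] -> [0, 0, 0, 32, 4]
row 2: [0, 0, 64, 0, 0] -> [0, 0, 0, 0, 64]
row 3: [0, 0, 64, 0, 0] -> [0, 0, 0, 0, 64]
row 4: [32, 64, 4, 2, 4] -> [32, 64, 4, 2, 4]

Answer: 0, 0, 0, 8, 32, 0, 0, 0, 32, 4, 0, 0, 0, 0, 64, 0, 0, 0, 0, 64, 32, 64, 4, 2, 4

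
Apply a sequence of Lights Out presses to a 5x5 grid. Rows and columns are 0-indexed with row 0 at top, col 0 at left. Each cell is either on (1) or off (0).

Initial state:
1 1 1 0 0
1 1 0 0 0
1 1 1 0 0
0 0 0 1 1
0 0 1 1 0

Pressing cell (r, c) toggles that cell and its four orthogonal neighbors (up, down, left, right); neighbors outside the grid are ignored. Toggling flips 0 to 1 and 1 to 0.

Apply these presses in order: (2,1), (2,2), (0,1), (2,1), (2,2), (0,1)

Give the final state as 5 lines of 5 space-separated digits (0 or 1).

Answer: 1 1 1 0 0
1 1 0 0 0
1 1 1 0 0
0 0 0 1 1
0 0 1 1 0

Derivation:
After press 1 at (2,1):
1 1 1 0 0
1 0 0 0 0
0 0 0 0 0
0 1 0 1 1
0 0 1 1 0

After press 2 at (2,2):
1 1 1 0 0
1 0 1 0 0
0 1 1 1 0
0 1 1 1 1
0 0 1 1 0

After press 3 at (0,1):
0 0 0 0 0
1 1 1 0 0
0 1 1 1 0
0 1 1 1 1
0 0 1 1 0

After press 4 at (2,1):
0 0 0 0 0
1 0 1 0 0
1 0 0 1 0
0 0 1 1 1
0 0 1 1 0

After press 5 at (2,2):
0 0 0 0 0
1 0 0 0 0
1 1 1 0 0
0 0 0 1 1
0 0 1 1 0

After press 6 at (0,1):
1 1 1 0 0
1 1 0 0 0
1 1 1 0 0
0 0 0 1 1
0 0 1 1 0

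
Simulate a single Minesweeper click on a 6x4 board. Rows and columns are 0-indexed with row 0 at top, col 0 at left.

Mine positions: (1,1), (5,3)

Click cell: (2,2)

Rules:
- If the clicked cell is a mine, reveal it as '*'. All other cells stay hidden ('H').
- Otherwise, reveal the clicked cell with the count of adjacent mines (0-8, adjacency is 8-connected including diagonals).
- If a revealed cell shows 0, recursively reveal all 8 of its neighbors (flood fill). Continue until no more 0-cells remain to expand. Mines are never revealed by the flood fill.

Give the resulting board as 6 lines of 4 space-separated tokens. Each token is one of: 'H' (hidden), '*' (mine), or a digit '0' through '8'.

H H H H
H H H H
H H 1 H
H H H H
H H H H
H H H H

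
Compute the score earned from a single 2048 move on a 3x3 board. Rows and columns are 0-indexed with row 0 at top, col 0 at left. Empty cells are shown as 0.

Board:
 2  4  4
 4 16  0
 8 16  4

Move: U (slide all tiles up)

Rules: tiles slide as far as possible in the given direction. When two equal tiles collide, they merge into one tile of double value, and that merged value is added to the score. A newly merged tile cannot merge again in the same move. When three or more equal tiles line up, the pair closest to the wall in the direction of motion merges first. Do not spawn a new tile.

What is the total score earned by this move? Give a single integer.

Answer: 40

Derivation:
Slide up:
col 0: [2, 4, 8] -> [2, 4, 8]  score +0 (running 0)
col 1: [4, 16, 16] -> [4, 32, 0]  score +32 (running 32)
col 2: [4, 0, 4] -> [8, 0, 0]  score +8 (running 40)
Board after move:
 2  4  8
 4 32  0
 8  0  0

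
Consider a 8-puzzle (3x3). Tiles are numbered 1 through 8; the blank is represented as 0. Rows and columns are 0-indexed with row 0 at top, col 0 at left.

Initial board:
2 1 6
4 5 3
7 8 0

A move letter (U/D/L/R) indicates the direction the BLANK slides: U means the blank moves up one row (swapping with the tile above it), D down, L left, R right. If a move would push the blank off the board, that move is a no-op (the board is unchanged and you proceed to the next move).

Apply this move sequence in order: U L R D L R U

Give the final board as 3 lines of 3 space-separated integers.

After move 1 (U):
2 1 6
4 5 0
7 8 3

After move 2 (L):
2 1 6
4 0 5
7 8 3

After move 3 (R):
2 1 6
4 5 0
7 8 3

After move 4 (D):
2 1 6
4 5 3
7 8 0

After move 5 (L):
2 1 6
4 5 3
7 0 8

After move 6 (R):
2 1 6
4 5 3
7 8 0

After move 7 (U):
2 1 6
4 5 0
7 8 3

Answer: 2 1 6
4 5 0
7 8 3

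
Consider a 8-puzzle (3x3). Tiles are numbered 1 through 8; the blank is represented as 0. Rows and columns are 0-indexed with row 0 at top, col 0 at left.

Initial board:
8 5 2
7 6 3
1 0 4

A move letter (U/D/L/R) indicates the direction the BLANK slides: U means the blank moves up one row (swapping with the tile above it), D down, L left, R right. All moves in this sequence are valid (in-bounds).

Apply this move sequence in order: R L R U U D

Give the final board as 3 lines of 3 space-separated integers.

Answer: 8 5 2
7 6 0
1 4 3

Derivation:
After move 1 (R):
8 5 2
7 6 3
1 4 0

After move 2 (L):
8 5 2
7 6 3
1 0 4

After move 3 (R):
8 5 2
7 6 3
1 4 0

After move 4 (U):
8 5 2
7 6 0
1 4 3

After move 5 (U):
8 5 0
7 6 2
1 4 3

After move 6 (D):
8 5 2
7 6 0
1 4 3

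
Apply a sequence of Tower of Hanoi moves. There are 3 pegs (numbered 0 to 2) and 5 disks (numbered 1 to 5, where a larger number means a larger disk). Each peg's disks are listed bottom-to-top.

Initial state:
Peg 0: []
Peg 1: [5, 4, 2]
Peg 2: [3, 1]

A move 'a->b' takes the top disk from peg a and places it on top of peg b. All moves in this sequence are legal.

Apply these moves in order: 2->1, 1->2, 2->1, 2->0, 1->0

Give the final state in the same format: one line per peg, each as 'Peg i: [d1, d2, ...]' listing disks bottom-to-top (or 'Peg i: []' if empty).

After move 1 (2->1):
Peg 0: []
Peg 1: [5, 4, 2, 1]
Peg 2: [3]

After move 2 (1->2):
Peg 0: []
Peg 1: [5, 4, 2]
Peg 2: [3, 1]

After move 3 (2->1):
Peg 0: []
Peg 1: [5, 4, 2, 1]
Peg 2: [3]

After move 4 (2->0):
Peg 0: [3]
Peg 1: [5, 4, 2, 1]
Peg 2: []

After move 5 (1->0):
Peg 0: [3, 1]
Peg 1: [5, 4, 2]
Peg 2: []

Answer: Peg 0: [3, 1]
Peg 1: [5, 4, 2]
Peg 2: []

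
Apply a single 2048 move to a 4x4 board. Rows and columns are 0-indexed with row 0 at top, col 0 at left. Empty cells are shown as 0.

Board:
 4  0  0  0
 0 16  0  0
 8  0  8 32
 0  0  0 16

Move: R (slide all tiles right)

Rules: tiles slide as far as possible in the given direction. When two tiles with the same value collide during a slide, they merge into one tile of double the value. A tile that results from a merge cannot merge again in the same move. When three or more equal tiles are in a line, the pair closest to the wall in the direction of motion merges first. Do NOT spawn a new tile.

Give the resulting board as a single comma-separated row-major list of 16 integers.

Answer: 0, 0, 0, 4, 0, 0, 0, 16, 0, 0, 16, 32, 0, 0, 0, 16

Derivation:
Slide right:
row 0: [4, 0, 0, 0] -> [0, 0, 0, 4]
row 1: [0, 16, 0, 0] -> [0, 0, 0, 16]
row 2: [8, 0, 8, 32] -> [0, 0, 16, 32]
row 3: [0, 0, 0, 16] -> [0, 0, 0, 16]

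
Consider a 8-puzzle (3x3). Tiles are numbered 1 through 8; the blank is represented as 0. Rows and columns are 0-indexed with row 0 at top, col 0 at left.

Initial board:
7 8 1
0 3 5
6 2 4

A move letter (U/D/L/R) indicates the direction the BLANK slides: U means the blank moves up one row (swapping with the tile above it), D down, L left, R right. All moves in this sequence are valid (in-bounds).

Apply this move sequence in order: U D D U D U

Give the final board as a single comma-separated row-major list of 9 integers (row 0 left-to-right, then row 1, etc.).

Answer: 7, 8, 1, 0, 3, 5, 6, 2, 4

Derivation:
After move 1 (U):
0 8 1
7 3 5
6 2 4

After move 2 (D):
7 8 1
0 3 5
6 2 4

After move 3 (D):
7 8 1
6 3 5
0 2 4

After move 4 (U):
7 8 1
0 3 5
6 2 4

After move 5 (D):
7 8 1
6 3 5
0 2 4

After move 6 (U):
7 8 1
0 3 5
6 2 4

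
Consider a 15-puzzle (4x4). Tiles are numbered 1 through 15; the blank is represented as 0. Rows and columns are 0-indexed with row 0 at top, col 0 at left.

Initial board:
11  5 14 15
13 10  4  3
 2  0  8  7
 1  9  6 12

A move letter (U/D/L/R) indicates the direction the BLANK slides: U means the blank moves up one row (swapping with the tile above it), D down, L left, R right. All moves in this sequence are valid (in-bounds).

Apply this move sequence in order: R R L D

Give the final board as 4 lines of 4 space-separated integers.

After move 1 (R):
11  5 14 15
13 10  4  3
 2  8  0  7
 1  9  6 12

After move 2 (R):
11  5 14 15
13 10  4  3
 2  8  7  0
 1  9  6 12

After move 3 (L):
11  5 14 15
13 10  4  3
 2  8  0  7
 1  9  6 12

After move 4 (D):
11  5 14 15
13 10  4  3
 2  8  6  7
 1  9  0 12

Answer: 11  5 14 15
13 10  4  3
 2  8  6  7
 1  9  0 12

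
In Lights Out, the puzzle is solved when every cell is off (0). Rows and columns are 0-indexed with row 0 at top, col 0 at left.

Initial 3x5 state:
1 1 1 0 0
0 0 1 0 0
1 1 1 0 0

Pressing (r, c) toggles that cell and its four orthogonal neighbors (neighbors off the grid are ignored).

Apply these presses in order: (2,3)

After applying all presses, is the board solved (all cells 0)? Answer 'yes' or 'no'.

Answer: no

Derivation:
After press 1 at (2,3):
1 1 1 0 0
0 0 1 1 0
1 1 0 1 1

Lights still on: 9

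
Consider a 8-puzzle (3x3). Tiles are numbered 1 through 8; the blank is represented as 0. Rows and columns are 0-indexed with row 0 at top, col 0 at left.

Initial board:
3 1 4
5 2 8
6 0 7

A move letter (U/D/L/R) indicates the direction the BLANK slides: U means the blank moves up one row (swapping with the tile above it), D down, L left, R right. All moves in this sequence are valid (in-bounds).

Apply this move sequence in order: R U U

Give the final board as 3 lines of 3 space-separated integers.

After move 1 (R):
3 1 4
5 2 8
6 7 0

After move 2 (U):
3 1 4
5 2 0
6 7 8

After move 3 (U):
3 1 0
5 2 4
6 7 8

Answer: 3 1 0
5 2 4
6 7 8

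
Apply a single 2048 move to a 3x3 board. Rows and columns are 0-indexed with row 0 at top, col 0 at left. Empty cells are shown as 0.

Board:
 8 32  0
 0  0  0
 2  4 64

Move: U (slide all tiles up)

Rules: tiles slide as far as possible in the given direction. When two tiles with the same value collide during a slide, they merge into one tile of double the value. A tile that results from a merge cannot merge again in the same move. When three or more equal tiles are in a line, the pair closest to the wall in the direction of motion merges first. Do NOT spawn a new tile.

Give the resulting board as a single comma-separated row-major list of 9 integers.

Answer: 8, 32, 64, 2, 4, 0, 0, 0, 0

Derivation:
Slide up:
col 0: [8, 0, 2] -> [8, 2, 0]
col 1: [32, 0, 4] -> [32, 4, 0]
col 2: [0, 0, 64] -> [64, 0, 0]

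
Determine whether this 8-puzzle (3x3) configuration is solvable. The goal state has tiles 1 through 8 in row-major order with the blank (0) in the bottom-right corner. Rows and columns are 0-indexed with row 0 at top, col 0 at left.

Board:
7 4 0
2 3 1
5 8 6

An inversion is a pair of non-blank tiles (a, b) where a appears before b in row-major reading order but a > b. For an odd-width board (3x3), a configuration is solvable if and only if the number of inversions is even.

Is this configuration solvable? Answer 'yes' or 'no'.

Inversions (pairs i<j in row-major order where tile[i] > tile[j] > 0): 12
12 is even, so the puzzle is solvable.

Answer: yes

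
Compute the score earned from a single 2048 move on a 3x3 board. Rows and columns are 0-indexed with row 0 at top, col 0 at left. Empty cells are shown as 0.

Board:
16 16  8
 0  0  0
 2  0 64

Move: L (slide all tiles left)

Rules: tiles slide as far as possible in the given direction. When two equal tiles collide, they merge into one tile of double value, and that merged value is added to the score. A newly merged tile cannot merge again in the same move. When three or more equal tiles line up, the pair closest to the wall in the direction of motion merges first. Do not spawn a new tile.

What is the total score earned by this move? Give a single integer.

Slide left:
row 0: [16, 16, 8] -> [32, 8, 0]  score +32 (running 32)
row 1: [0, 0, 0] -> [0, 0, 0]  score +0 (running 32)
row 2: [2, 0, 64] -> [2, 64, 0]  score +0 (running 32)
Board after move:
32  8  0
 0  0  0
 2 64  0

Answer: 32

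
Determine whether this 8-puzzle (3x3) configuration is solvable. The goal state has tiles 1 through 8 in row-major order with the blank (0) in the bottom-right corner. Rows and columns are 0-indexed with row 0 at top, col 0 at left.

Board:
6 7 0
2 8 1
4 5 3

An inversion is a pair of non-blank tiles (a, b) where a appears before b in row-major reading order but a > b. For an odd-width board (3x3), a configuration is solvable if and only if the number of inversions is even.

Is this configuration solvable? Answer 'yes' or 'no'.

Answer: no

Derivation:
Inversions (pairs i<j in row-major order where tile[i] > tile[j] > 0): 17
17 is odd, so the puzzle is not solvable.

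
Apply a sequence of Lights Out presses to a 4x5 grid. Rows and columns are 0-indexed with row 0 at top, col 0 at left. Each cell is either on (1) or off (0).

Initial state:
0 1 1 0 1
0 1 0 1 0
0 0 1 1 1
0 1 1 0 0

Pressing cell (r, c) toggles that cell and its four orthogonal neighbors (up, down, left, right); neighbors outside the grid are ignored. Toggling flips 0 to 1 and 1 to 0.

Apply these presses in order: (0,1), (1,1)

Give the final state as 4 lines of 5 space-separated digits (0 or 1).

After press 1 at (0,1):
1 0 0 0 1
0 0 0 1 0
0 0 1 1 1
0 1 1 0 0

After press 2 at (1,1):
1 1 0 0 1
1 1 1 1 0
0 1 1 1 1
0 1 1 0 0

Answer: 1 1 0 0 1
1 1 1 1 0
0 1 1 1 1
0 1 1 0 0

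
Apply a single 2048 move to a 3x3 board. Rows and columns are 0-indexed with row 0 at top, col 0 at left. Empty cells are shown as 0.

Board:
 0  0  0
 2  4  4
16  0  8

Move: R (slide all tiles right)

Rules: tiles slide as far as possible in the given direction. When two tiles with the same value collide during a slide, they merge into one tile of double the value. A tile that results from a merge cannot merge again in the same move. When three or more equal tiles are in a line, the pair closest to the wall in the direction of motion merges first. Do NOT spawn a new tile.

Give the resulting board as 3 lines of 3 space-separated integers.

Slide right:
row 0: [0, 0, 0] -> [0, 0, 0]
row 1: [2, 4, 4] -> [0, 2, 8]
row 2: [16, 0, 8] -> [0, 16, 8]

Answer:  0  0  0
 0  2  8
 0 16  8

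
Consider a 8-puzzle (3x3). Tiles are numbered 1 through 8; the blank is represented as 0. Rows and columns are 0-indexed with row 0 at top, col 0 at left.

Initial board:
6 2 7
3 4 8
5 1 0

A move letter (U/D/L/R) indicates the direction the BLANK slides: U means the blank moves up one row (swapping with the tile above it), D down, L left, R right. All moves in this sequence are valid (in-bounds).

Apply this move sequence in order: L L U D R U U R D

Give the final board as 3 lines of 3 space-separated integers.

After move 1 (L):
6 2 7
3 4 8
5 0 1

After move 2 (L):
6 2 7
3 4 8
0 5 1

After move 3 (U):
6 2 7
0 4 8
3 5 1

After move 4 (D):
6 2 7
3 4 8
0 5 1

After move 5 (R):
6 2 7
3 4 8
5 0 1

After move 6 (U):
6 2 7
3 0 8
5 4 1

After move 7 (U):
6 0 7
3 2 8
5 4 1

After move 8 (R):
6 7 0
3 2 8
5 4 1

After move 9 (D):
6 7 8
3 2 0
5 4 1

Answer: 6 7 8
3 2 0
5 4 1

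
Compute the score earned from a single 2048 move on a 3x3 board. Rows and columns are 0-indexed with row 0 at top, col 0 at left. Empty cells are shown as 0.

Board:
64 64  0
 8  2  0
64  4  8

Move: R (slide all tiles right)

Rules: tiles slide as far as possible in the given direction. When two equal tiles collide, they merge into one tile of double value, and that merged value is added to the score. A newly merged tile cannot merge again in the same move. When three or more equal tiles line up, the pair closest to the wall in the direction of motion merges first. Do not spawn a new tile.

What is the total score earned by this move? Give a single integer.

Slide right:
row 0: [64, 64, 0] -> [0, 0, 128]  score +128 (running 128)
row 1: [8, 2, 0] -> [0, 8, 2]  score +0 (running 128)
row 2: [64, 4, 8] -> [64, 4, 8]  score +0 (running 128)
Board after move:
  0   0 128
  0   8   2
 64   4   8

Answer: 128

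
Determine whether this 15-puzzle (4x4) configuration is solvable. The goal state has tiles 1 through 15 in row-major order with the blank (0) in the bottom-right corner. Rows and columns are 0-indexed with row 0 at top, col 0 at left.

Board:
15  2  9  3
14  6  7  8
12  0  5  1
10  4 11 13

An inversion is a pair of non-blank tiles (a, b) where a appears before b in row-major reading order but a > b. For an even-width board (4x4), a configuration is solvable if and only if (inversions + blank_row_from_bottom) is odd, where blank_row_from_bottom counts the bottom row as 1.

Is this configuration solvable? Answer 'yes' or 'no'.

Answer: no

Derivation:
Inversions: 50
Blank is in row 2 (0-indexed from top), which is row 2 counting from the bottom (bottom = 1).
50 + 2 = 52, which is even, so the puzzle is not solvable.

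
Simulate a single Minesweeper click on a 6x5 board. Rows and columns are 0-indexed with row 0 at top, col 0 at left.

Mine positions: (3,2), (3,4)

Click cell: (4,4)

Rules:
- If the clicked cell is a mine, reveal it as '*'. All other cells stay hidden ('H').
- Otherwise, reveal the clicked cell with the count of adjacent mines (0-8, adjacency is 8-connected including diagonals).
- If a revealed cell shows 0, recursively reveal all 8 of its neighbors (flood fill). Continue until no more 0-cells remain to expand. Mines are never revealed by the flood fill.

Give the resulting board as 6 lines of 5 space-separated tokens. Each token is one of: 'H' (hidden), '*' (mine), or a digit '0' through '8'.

H H H H H
H H H H H
H H H H H
H H H H H
H H H H 1
H H H H H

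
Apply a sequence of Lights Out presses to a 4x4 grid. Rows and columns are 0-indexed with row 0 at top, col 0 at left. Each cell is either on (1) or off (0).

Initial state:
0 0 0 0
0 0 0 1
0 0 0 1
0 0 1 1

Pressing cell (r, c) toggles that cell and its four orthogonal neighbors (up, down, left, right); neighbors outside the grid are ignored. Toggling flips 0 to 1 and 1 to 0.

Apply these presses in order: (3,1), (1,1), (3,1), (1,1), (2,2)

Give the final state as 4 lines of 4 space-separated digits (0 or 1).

After press 1 at (3,1):
0 0 0 0
0 0 0 1
0 1 0 1
1 1 0 1

After press 2 at (1,1):
0 1 0 0
1 1 1 1
0 0 0 1
1 1 0 1

After press 3 at (3,1):
0 1 0 0
1 1 1 1
0 1 0 1
0 0 1 1

After press 4 at (1,1):
0 0 0 0
0 0 0 1
0 0 0 1
0 0 1 1

After press 5 at (2,2):
0 0 0 0
0 0 1 1
0 1 1 0
0 0 0 1

Answer: 0 0 0 0
0 0 1 1
0 1 1 0
0 0 0 1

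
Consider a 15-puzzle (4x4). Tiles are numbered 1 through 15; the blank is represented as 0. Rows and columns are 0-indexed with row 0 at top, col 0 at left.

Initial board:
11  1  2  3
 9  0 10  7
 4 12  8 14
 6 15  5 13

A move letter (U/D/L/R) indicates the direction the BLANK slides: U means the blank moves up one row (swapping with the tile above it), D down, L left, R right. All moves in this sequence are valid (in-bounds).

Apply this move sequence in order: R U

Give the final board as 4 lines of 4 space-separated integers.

After move 1 (R):
11  1  2  3
 9 10  0  7
 4 12  8 14
 6 15  5 13

After move 2 (U):
11  1  0  3
 9 10  2  7
 4 12  8 14
 6 15  5 13

Answer: 11  1  0  3
 9 10  2  7
 4 12  8 14
 6 15  5 13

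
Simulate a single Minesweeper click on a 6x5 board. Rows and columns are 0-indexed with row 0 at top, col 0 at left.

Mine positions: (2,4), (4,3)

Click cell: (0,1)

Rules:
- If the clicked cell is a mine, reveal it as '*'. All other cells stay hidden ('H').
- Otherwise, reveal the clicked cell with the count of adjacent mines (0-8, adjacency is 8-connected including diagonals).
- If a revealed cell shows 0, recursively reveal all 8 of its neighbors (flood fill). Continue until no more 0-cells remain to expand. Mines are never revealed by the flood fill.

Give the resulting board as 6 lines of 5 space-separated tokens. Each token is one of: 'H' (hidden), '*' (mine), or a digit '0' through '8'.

0 0 0 0 0
0 0 0 1 1
0 0 0 1 H
0 0 1 2 H
0 0 1 H H
0 0 1 H H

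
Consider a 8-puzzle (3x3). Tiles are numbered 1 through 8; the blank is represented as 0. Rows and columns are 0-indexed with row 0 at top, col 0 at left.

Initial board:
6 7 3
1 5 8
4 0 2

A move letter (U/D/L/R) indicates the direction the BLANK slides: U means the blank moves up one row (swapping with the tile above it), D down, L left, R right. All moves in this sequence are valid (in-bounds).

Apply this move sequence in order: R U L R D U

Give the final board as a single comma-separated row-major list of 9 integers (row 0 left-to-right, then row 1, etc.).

Answer: 6, 7, 3, 1, 5, 0, 4, 2, 8

Derivation:
After move 1 (R):
6 7 3
1 5 8
4 2 0

After move 2 (U):
6 7 3
1 5 0
4 2 8

After move 3 (L):
6 7 3
1 0 5
4 2 8

After move 4 (R):
6 7 3
1 5 0
4 2 8

After move 5 (D):
6 7 3
1 5 8
4 2 0

After move 6 (U):
6 7 3
1 5 0
4 2 8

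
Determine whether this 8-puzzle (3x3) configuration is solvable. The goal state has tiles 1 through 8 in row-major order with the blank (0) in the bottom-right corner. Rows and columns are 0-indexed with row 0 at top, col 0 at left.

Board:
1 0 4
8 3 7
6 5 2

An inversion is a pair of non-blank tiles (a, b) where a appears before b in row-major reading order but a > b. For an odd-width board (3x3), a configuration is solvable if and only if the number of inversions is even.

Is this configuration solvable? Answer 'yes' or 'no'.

Inversions (pairs i<j in row-major order where tile[i] > tile[j] > 0): 14
14 is even, so the puzzle is solvable.

Answer: yes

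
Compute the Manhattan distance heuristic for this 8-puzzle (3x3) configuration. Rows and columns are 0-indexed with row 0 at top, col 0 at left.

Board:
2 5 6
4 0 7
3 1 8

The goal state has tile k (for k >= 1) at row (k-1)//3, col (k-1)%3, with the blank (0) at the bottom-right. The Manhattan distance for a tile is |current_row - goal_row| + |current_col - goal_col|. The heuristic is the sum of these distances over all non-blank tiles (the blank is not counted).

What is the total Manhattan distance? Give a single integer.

Tile 2: at (0,0), goal (0,1), distance |0-0|+|0-1| = 1
Tile 5: at (0,1), goal (1,1), distance |0-1|+|1-1| = 1
Tile 6: at (0,2), goal (1,2), distance |0-1|+|2-2| = 1
Tile 4: at (1,0), goal (1,0), distance |1-1|+|0-0| = 0
Tile 7: at (1,2), goal (2,0), distance |1-2|+|2-0| = 3
Tile 3: at (2,0), goal (0,2), distance |2-0|+|0-2| = 4
Tile 1: at (2,1), goal (0,0), distance |2-0|+|1-0| = 3
Tile 8: at (2,2), goal (2,1), distance |2-2|+|2-1| = 1
Sum: 1 + 1 + 1 + 0 + 3 + 4 + 3 + 1 = 14

Answer: 14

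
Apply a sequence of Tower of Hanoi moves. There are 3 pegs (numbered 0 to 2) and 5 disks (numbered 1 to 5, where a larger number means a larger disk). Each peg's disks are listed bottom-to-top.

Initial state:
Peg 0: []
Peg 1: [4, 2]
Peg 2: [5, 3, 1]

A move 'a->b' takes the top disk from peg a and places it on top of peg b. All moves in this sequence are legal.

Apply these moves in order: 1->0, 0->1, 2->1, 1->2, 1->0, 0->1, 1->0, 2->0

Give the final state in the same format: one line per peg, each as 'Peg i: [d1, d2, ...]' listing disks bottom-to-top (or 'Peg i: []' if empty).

Answer: Peg 0: [2, 1]
Peg 1: [4]
Peg 2: [5, 3]

Derivation:
After move 1 (1->0):
Peg 0: [2]
Peg 1: [4]
Peg 2: [5, 3, 1]

After move 2 (0->1):
Peg 0: []
Peg 1: [4, 2]
Peg 2: [5, 3, 1]

After move 3 (2->1):
Peg 0: []
Peg 1: [4, 2, 1]
Peg 2: [5, 3]

After move 4 (1->2):
Peg 0: []
Peg 1: [4, 2]
Peg 2: [5, 3, 1]

After move 5 (1->0):
Peg 0: [2]
Peg 1: [4]
Peg 2: [5, 3, 1]

After move 6 (0->1):
Peg 0: []
Peg 1: [4, 2]
Peg 2: [5, 3, 1]

After move 7 (1->0):
Peg 0: [2]
Peg 1: [4]
Peg 2: [5, 3, 1]

After move 8 (2->0):
Peg 0: [2, 1]
Peg 1: [4]
Peg 2: [5, 3]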